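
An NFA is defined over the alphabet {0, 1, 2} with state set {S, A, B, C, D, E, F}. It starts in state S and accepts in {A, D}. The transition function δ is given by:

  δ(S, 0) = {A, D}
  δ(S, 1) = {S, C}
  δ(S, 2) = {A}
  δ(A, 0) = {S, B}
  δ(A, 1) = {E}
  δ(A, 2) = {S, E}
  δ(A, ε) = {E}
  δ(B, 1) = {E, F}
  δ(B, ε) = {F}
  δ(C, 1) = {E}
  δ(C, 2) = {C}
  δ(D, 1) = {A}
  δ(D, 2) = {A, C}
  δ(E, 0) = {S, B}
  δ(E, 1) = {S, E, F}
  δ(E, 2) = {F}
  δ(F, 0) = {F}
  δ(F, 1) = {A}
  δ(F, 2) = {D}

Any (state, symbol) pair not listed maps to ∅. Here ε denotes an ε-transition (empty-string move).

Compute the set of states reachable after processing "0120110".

{S, A, B, D, E, F}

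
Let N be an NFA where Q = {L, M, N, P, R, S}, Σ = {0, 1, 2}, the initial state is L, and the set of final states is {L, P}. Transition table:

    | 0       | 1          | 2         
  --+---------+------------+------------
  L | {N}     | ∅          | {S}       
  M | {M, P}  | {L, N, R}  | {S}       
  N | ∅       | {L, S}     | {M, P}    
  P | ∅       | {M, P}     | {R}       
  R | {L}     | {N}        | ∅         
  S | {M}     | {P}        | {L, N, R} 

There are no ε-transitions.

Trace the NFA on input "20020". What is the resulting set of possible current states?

{L, M}

Start in {L}.
Read '2': L→{S}; now {S}.
Read '0': S→{M}; now {M}.
Read '0': M→{M, P}; now {M, P}.
Read '2': M→{S}, P→{R}; now {R, S}.
Read '0': R→{L}, S→{M}; now {L, M}.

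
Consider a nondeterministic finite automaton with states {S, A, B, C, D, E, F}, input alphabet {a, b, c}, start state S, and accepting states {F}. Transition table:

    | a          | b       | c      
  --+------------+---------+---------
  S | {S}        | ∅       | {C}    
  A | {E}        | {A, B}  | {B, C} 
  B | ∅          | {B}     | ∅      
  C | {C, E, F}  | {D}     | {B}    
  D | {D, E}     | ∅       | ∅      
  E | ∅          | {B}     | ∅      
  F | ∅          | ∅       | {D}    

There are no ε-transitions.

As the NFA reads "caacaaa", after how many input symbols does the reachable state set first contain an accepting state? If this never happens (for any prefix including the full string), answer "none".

2

Start in {S}.
Read 'c': S→{C}; now {C}.
Read 'a': C→{C, E, F}; now {C, E, F}.
None of the earlier sets intersect F, but {C, E, F} does.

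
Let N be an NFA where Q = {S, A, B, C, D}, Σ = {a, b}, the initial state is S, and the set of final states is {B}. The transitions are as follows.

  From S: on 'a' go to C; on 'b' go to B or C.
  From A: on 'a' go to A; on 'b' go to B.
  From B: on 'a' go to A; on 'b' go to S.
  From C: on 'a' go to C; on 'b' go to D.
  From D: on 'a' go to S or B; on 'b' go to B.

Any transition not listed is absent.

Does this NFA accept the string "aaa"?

No

Start in {S}.
Read 'a': S→{C}; now {C}.
Read 'a': C→{C}; now {C}.
Read 'a': C→{C}; now {C}.
The final set {C} contains no accepting state.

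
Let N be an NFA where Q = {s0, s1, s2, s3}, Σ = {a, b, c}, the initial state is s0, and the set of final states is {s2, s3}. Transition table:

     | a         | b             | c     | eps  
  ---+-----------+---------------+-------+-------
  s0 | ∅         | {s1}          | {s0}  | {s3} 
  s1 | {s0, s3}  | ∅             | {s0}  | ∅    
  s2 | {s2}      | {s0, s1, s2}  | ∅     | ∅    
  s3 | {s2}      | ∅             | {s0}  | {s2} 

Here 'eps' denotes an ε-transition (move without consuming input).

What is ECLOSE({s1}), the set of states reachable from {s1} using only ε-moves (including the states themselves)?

{s1}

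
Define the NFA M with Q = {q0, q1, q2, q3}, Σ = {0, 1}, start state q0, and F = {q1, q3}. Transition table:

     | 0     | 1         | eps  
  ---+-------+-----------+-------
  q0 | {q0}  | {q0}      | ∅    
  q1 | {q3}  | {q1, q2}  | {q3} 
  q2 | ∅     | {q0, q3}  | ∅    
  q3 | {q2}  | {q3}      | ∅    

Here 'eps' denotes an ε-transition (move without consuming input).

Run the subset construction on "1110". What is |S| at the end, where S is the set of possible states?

1

Start in {q0}.
Read '1': q0→{q0}; now {q0}.
Read '1': q0→{q0}; now {q0}.
Read '1': q0→{q0}; now {q0}.
Read '0': q0→{q0}; now {q0}.
That set has 1 state.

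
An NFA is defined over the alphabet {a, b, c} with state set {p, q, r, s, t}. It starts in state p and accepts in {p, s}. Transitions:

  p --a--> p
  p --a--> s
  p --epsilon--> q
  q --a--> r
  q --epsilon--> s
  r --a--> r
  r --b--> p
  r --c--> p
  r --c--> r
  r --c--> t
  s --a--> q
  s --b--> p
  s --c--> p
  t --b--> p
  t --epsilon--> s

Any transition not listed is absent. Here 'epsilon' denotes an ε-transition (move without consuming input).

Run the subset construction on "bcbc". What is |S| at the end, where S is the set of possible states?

Start: ε-closure({p}) = {p, q, s}.
Read 'b': p→∅, q→∅, s→{p}; union {p}; ε-closure = {p, q, s}.
Read 'c': p→∅, q→∅, s→{p}; union {p}; ε-closure = {p, q, s}.
Read 'b': p→∅, q→∅, s→{p}; union {p}; ε-closure = {p, q, s}.
Read 'c': p→∅, q→∅, s→{p}; union {p}; ε-closure = {p, q, s}.
That set has 3 states.

3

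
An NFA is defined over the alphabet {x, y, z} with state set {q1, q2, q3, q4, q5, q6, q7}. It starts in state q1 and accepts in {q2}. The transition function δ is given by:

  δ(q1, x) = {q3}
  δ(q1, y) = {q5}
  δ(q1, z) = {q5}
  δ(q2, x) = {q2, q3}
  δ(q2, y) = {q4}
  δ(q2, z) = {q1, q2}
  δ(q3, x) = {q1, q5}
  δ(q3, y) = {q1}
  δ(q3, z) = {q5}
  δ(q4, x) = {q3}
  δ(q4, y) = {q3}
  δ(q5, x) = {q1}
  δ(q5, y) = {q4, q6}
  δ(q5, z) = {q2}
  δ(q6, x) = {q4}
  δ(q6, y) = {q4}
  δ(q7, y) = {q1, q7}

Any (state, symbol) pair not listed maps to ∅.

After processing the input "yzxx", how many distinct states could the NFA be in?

4

Start in {q1}.
Read 'y': q1→{q5}; now {q5}.
Read 'z': q5→{q2}; now {q2}.
Read 'x': q2→{q2, q3}; now {q2, q3}.
Read 'x': q2→{q2, q3}, q3→{q1, q5}; now {q1, q2, q3, q5}.
That set has 4 states.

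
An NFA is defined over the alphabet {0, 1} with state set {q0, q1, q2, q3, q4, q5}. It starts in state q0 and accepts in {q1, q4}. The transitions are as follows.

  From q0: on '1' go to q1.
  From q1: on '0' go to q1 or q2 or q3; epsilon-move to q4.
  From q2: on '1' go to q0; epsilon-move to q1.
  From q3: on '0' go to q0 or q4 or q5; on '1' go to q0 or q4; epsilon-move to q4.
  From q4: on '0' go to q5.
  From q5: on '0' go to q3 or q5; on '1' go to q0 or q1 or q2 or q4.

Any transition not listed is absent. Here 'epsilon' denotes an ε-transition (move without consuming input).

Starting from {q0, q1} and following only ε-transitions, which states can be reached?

{q0, q1, q4}

Begin with {q0, q1}.
ε-move q1 → q4; add q4.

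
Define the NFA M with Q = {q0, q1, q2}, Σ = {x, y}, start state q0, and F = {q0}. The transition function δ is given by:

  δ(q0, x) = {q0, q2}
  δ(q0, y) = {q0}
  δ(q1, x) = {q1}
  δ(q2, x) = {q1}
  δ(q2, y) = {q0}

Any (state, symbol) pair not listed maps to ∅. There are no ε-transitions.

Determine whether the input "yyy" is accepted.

Yes

Start in {q0}.
Read 'y': {q0} → {q0}.
Read 'y': {q0} → {q0}.
Read 'y': {q0} → {q0}.
The final set {q0} contains the accepting state q0.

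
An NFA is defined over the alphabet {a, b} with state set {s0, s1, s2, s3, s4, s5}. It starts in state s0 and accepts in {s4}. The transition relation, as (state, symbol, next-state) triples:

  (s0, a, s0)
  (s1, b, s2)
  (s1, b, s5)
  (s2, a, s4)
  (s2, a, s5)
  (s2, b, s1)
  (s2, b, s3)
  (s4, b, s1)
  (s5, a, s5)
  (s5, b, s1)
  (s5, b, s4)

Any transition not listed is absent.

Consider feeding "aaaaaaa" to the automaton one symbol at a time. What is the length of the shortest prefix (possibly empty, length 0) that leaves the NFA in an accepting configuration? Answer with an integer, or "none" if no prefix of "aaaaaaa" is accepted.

Start in {s0}.
Read 'a': s0→{s0}; now {s0}.
Read 'a': s0→{s0}; now {s0}.
Read 'a': s0→{s0}; now {s0}.
Read 'a': s0→{s0}; now {s0}.
Read 'a': s0→{s0}; now {s0}.
Read 'a': s0→{s0}; now {s0}.
Read 'a': s0→{s0}; now {s0}.
No reachable set along the way intersects F.

none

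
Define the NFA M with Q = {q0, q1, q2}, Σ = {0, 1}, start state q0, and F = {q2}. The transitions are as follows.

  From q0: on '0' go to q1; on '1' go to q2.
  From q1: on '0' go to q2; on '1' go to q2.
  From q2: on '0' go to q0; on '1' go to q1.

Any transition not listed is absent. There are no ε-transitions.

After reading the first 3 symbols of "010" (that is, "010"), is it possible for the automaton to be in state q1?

No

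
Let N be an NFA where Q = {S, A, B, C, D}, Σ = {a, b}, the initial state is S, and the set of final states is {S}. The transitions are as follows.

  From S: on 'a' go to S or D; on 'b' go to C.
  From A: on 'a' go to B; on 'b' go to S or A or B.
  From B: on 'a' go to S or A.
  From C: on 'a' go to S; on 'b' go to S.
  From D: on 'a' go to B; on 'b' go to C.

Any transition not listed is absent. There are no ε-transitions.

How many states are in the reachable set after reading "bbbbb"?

Start in {S}.
Read 'b': S→{C}; now {C}.
Read 'b': C→{S}; now {S}.
Read 'b': S→{C}; now {C}.
Read 'b': C→{S}; now {S}.
Read 'b': S→{C}; now {C}.
That set has 1 state.

1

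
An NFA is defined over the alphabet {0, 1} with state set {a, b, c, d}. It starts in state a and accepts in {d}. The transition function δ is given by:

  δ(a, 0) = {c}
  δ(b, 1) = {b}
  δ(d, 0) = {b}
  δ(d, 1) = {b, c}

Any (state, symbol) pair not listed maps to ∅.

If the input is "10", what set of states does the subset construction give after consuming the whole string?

∅

Start in {a}.
Read '1': {a} → ∅.
The set is empty and remains empty for the remaining 1 symbol.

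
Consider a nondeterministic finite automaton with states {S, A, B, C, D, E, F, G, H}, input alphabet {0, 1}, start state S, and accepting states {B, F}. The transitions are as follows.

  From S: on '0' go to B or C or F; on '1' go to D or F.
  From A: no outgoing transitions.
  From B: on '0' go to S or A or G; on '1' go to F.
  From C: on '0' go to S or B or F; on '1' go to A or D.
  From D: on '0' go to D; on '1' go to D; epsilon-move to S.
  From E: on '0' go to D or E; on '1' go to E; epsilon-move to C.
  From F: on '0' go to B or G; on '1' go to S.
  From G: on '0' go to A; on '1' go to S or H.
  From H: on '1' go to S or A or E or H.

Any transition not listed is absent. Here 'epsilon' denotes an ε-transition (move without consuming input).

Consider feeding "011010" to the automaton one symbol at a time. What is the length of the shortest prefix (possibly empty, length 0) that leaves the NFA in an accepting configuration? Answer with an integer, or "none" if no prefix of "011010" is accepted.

1

Start in {S}.
Read '0': {S} → {B, C, F}.
None of the earlier sets intersect F, but {B, C, F} does.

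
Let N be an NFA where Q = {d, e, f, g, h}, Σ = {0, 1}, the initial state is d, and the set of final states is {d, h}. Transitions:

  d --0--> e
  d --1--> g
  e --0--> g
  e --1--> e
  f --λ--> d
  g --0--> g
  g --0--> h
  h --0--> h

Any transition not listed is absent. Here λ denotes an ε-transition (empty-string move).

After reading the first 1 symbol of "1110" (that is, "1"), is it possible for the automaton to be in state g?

Yes

Start in {d}.
Read '1': d→{g}; now {g}.
State g is in {g}.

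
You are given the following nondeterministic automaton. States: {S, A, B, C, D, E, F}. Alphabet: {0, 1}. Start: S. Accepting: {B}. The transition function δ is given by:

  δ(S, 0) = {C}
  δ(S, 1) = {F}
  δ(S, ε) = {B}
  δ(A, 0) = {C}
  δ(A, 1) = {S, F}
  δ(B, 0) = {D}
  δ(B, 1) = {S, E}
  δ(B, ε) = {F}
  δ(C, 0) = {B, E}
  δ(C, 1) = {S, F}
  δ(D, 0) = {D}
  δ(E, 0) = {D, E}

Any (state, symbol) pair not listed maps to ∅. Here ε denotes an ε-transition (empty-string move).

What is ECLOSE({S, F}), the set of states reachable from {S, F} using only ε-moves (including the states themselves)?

Begin with {S, F}.
ε-move S → B; add B.

{S, B, F}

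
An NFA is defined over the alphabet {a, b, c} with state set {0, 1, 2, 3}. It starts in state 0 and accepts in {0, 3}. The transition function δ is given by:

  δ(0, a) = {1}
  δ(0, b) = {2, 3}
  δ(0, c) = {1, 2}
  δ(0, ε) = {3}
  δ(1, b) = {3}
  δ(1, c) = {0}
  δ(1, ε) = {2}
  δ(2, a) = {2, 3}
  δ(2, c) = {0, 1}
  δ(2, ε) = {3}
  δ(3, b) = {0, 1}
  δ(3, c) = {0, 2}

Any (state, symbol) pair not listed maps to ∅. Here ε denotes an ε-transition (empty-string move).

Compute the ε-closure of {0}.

Begin with {0}.
ε-move 0 → 3; add 3.

{0, 3}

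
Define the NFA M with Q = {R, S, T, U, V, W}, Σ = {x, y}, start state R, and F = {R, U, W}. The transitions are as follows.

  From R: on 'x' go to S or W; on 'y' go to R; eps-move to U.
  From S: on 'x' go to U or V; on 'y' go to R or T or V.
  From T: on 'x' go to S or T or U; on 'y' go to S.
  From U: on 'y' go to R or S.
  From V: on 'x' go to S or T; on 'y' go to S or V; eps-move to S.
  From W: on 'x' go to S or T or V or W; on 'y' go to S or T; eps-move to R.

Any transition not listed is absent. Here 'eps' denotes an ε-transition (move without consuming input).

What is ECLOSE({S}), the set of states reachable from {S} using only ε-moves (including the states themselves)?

{S}

Begin with {S}.
No ε-moves leave this set, so the closure equals the set itself.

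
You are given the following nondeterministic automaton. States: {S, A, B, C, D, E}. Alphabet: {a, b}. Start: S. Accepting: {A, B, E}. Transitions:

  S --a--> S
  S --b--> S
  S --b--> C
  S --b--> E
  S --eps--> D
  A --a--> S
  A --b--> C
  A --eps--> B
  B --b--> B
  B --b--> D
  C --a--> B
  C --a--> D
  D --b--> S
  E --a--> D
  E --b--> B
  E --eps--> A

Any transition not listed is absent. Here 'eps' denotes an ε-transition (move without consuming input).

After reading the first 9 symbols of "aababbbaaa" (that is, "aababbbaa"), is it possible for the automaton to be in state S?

Start: ε-closure({S}) = {S, D}.
Read 'a': S→{S}, D→∅; union {S}; ε-closure = {S, D}.
Read 'a': S→{S}, D→∅; union {S}; ε-closure = {S, D}.
Read 'b': S→{S, C, E}, D→{S}; union {S, C, E}; ε-closure = {S, A, B, C, D, E}.
Read 'a': S→{S}, A→{S}, B→∅, C→{B, D}, D→∅, E→{D}; now {S, B, D}.
Read 'b': S→{S, C, E}, B→{B, D}, D→{S}; union {S, B, C, D, E}; ε-closure = {S, A, B, C, D, E}.
Read 'b': S→{S, C, E}, A→{C}, B→{B, D}, C→∅, D→{S}, E→{B}; union {S, B, C, D, E}; ε-closure = {S, A, B, C, D, E}.
Read 'b': S→{S, C, E}, A→{C}, B→{B, D}, C→∅, D→{S}, E→{B}; union {S, B, C, D, E}; ε-closure = {S, A, B, C, D, E}.
Read 'a': S→{S}, A→{S}, B→∅, C→{B, D}, D→∅, E→{D}; now {S, B, D}.
Read 'a': S→{S}, B→∅, D→∅; union {S}; ε-closure = {S, D}.
State S is in {S, D}.

Yes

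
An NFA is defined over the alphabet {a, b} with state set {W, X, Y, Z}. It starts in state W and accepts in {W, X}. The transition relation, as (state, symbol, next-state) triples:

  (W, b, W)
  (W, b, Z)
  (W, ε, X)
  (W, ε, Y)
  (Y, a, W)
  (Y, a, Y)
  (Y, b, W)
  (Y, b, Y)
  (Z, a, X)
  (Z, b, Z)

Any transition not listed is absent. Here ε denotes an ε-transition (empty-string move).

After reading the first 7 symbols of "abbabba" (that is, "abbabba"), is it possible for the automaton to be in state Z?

Start: ε-closure({W}) = {W, X, Y}.
Read 'a': W→∅, X→∅, Y→{W, Y}; union {W, Y}; ε-closure = {W, X, Y}.
Read 'b': W→{W, Z}, X→∅, Y→{W, Y}; union {W, Y, Z}; ε-closure = {W, X, Y, Z}.
Read 'b': W→{W, Z}, X→∅, Y→{W, Y}, Z→{Z}; union {W, Y, Z}; ε-closure = {W, X, Y, Z}.
Read 'a': W→∅, X→∅, Y→{W, Y}, Z→{X}; now {W, X, Y}.
Read 'b': W→{W, Z}, X→∅, Y→{W, Y}; union {W, Y, Z}; ε-closure = {W, X, Y, Z}.
Read 'b': W→{W, Z}, X→∅, Y→{W, Y}, Z→{Z}; union {W, Y, Z}; ε-closure = {W, X, Y, Z}.
Read 'a': W→∅, X→∅, Y→{W, Y}, Z→{X}; now {W, X, Y}.
State Z is not in {W, X, Y}.

No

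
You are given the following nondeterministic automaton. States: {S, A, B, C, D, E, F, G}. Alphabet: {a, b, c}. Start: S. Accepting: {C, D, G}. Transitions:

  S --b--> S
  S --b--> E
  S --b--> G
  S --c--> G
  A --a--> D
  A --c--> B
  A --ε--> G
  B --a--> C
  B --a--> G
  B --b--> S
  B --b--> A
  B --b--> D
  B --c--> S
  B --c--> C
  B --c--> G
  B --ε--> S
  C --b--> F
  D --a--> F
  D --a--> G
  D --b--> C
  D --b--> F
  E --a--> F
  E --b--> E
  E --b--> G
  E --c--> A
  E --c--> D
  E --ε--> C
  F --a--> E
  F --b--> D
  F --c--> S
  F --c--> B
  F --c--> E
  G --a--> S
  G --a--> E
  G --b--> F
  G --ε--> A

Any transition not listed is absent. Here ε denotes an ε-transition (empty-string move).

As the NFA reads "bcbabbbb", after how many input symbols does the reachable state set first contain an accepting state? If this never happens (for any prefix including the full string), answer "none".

Start in {S}.
Read 'b': S→{S, E, G}; union {S, E, G}; ε-closure = {S, A, C, E, G}.
None of the earlier sets intersect F, but {S, A, C, E, G} does.

1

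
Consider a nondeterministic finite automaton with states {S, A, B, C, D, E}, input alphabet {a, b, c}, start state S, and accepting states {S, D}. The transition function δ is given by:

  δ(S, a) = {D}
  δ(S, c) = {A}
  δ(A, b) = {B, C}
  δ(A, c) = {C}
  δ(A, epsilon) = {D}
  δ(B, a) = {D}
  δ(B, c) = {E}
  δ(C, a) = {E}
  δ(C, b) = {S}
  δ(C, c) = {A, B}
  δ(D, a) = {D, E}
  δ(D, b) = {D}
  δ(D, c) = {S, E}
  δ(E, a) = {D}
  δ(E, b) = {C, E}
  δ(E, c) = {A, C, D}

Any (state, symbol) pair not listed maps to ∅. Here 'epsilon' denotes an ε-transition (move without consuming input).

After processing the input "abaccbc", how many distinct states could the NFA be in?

Start in {S}.
Read 'a': S→{D}; now {D}.
Read 'b': D→{D}; now {D}.
Read 'a': D→{D, E}; now {D, E}.
Read 'c': D→{S, E}, E→{A, C, D}; now {S, A, C, D, E}.
Read 'c': S→{A}, A→{C}, C→{A, B}, D→{S, E}, E→{A, C, D}; now {S, A, B, C, D, E}.
Read 'b': S→∅, A→{B, C}, B→∅, C→{S}, D→{D}, E→{C, E}; now {S, B, C, D, E}.
Read 'c': S→{A}, B→{E}, C→{A, B}, D→{S, E}, E→{A, C, D}; now {S, A, B, C, D, E}.
That set has 6 states.

6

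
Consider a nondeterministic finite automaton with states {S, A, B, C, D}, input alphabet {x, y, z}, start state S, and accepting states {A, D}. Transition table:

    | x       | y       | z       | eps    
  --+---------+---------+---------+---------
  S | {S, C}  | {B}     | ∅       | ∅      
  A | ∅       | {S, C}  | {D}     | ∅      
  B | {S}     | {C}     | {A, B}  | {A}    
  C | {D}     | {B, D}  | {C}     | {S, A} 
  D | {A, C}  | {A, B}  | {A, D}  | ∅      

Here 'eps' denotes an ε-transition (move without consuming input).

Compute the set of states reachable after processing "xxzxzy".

{S, A, B, C, D}

Start in {S}.
Read 'x': {S} → {S, A, C}.
Read 'x': {S, A, C} → {S, A, C, D}.
Read 'z': {S, A, C, D} → {S, A, C, D}.
Read 'x': {S, A, C, D} → {S, A, C, D}.
Read 'z': {S, A, C, D} → {S, A, C, D}.
Read 'y': {S, A, C, D} → {S, A, B, C, D}.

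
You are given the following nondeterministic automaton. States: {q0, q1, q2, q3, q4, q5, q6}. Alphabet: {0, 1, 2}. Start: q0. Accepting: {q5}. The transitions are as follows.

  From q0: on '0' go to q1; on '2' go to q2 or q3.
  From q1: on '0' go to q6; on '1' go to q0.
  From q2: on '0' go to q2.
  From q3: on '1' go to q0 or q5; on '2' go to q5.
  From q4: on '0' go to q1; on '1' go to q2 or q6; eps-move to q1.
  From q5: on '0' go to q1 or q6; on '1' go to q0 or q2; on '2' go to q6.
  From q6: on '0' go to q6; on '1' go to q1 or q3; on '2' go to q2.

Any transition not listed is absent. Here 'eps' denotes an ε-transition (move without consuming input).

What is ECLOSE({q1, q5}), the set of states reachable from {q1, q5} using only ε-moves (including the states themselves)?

{q1, q5}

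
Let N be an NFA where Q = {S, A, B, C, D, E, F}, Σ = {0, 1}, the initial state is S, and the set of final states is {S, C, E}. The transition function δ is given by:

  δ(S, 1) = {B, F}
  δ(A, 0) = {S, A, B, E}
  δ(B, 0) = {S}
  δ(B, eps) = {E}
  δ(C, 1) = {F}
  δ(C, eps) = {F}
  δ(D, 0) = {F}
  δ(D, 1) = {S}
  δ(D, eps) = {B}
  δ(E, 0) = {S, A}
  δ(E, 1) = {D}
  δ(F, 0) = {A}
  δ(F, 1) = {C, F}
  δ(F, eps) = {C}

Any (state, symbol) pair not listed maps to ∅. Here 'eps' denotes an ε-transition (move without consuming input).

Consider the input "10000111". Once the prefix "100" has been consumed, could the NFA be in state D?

No

Start in {S}.
Read '1': {S} → {B, C, E, F}.
Read '0': {B, C, E, F} → {S, A}.
Read '0': {S, A} → {S, A, B, E}.
State D is not in {S, A, B, E}.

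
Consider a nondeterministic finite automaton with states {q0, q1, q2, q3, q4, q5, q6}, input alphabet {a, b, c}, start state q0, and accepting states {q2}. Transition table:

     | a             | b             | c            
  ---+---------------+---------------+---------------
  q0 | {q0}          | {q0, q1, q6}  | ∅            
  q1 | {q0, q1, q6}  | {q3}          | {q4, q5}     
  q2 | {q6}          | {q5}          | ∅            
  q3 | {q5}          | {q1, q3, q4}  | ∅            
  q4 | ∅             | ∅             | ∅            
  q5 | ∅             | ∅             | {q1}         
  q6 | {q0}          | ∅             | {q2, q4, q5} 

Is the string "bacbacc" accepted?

Start in {q0}.
Read 'b': q0→{q0, q1, q6}; now {q0, q1, q6}.
Read 'a': q0→{q0}, q1→{q0, q1, q6}, q6→{q0}; now {q0, q1, q6}.
Read 'c': q0→∅, q1→{q4, q5}, q6→{q2, q4, q5}; now {q2, q4, q5}.
Read 'b': q2→{q5}, q4→∅, q5→∅; now {q5}.
Read 'a': q5→∅; now ∅.
The set is empty and remains empty for the remaining 2 symbols.
The final set ∅ contains no accepting state.

No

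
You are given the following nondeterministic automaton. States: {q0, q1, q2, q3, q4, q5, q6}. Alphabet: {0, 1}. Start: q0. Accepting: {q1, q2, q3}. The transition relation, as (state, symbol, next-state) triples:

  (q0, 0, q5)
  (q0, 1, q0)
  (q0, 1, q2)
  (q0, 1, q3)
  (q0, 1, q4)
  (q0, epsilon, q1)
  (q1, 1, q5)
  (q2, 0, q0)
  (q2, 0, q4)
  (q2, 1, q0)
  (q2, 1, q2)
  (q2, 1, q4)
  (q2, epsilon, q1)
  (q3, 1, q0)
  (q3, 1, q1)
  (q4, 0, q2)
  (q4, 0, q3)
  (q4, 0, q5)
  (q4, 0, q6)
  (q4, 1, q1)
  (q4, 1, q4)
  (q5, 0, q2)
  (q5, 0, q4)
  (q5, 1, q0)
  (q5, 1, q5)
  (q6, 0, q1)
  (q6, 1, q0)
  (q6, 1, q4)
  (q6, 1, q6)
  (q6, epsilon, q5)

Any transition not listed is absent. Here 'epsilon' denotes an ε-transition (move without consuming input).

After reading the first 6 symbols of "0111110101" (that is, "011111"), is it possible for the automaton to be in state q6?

No

Start: ε-closure({q0}) = {q0, q1}.
Read '0': q0→{q5}, q1→∅; now {q5}.
Read '1': q5→{q0, q5}; union {q0, q5}; ε-closure = {q0, q1, q5}.
Read '1': q0→{q0, q2, q3, q4}, q1→{q5}, q5→{q0, q5}; union {q0, q2, q3, q4, q5}; ε-closure = {q0, q1, q2, q3, q4, q5}.
Read '1': q0→{q0, q2, q3, q4}, q1→{q5}, q2→{q0, q2, q4}, q3→{q0, q1}, q4→{q1, q4}, q5→{q0, q5}; now {q0, q1, q2, q3, q4, q5}.
Read '1': q0→{q0, q2, q3, q4}, q1→{q5}, q2→{q0, q2, q4}, q3→{q0, q1}, q4→{q1, q4}, q5→{q0, q5}; now {q0, q1, q2, q3, q4, q5}.
Read '1': q0→{q0, q2, q3, q4}, q1→{q5}, q2→{q0, q2, q4}, q3→{q0, q1}, q4→{q1, q4}, q5→{q0, q5}; now {q0, q1, q2, q3, q4, q5}.
State q6 is not in {q0, q1, q2, q3, q4, q5}.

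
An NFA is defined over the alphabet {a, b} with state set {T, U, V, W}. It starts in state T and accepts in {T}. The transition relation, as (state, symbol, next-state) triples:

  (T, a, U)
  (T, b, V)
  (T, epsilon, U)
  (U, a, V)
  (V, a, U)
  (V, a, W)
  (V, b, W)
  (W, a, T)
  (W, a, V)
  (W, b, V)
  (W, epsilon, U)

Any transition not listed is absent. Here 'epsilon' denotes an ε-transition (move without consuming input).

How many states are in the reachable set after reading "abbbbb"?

2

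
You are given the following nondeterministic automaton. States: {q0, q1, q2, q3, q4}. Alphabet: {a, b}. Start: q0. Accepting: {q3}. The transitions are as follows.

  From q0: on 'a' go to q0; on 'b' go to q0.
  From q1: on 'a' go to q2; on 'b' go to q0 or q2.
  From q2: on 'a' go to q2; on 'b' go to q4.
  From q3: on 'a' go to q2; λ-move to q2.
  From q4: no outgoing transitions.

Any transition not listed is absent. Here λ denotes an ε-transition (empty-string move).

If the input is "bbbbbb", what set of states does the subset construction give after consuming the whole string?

Start in {q0}.
Read 'b': q0→{q0}; now {q0}.
Read 'b': q0→{q0}; now {q0}.
Read 'b': q0→{q0}; now {q0}.
Read 'b': q0→{q0}; now {q0}.
Read 'b': q0→{q0}; now {q0}.
Read 'b': q0→{q0}; now {q0}.

{q0}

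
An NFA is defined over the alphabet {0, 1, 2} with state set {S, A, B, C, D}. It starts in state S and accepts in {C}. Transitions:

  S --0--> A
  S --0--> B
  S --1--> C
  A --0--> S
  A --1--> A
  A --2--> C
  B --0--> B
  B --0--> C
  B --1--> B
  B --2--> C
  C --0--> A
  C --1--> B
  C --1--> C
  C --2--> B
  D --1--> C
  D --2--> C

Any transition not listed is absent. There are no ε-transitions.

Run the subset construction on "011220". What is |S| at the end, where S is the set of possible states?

Start in {S}.
Read '0': {S} → {A, B}.
Read '1': {A, B} → {A, B}.
Read '1': {A, B} → {A, B}.
Read '2': {A, B} → {C}.
Read '2': {C} → {B}.
Read '0': {B} → {B, C}.
That set has 2 states.

2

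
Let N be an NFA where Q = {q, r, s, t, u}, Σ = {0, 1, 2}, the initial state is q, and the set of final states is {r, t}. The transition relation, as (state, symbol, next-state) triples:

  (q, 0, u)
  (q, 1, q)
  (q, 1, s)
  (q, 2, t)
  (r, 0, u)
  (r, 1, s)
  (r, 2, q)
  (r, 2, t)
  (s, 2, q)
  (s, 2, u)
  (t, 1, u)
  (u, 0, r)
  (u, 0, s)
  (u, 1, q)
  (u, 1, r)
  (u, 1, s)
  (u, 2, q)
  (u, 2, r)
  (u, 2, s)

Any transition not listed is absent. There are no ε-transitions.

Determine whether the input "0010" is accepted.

No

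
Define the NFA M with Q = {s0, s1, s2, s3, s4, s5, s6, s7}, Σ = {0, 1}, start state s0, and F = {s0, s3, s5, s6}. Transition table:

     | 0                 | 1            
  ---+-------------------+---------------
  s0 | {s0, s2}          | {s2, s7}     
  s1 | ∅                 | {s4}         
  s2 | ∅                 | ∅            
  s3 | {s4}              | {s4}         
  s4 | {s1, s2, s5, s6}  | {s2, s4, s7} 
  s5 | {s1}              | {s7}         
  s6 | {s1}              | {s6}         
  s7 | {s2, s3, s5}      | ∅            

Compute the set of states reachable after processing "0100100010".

Start in {s0}.
Read '0': {s0} → {s0, s2}.
Read '1': {s0, s2} → {s2, s7}.
Read '0': {s2, s7} → {s2, s3, s5}.
Read '0': {s2, s3, s5} → {s1, s4}.
Read '1': {s1, s4} → {s2, s4, s7}.
Read '0': {s2, s4, s7} → {s1, s2, s3, s5, s6}.
Read '0': {s1, s2, s3, s5, s6} → {s1, s4}.
Read '0': {s1, s4} → {s1, s2, s5, s6}.
Read '1': {s1, s2, s5, s6} → {s4, s6, s7}.
Read '0': {s4, s6, s7} → {s1, s2, s3, s5, s6}.

{s1, s2, s3, s5, s6}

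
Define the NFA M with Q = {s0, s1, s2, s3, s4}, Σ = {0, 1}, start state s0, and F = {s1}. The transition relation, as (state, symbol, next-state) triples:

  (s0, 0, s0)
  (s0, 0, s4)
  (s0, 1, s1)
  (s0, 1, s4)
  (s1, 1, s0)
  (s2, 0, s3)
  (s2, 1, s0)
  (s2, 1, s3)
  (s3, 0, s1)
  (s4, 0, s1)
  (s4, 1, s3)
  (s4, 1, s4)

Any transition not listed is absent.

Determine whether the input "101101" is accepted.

No

Start in {s0}.
Read '1': {s0} → {s1, s4}.
Read '0': {s1, s4} → {s1}.
Read '1': {s1} → {s0}.
Read '1': {s0} → {s1, s4}.
Read '0': {s1, s4} → {s1}.
Read '1': {s1} → {s0}.
The final set {s0} contains no accepting state.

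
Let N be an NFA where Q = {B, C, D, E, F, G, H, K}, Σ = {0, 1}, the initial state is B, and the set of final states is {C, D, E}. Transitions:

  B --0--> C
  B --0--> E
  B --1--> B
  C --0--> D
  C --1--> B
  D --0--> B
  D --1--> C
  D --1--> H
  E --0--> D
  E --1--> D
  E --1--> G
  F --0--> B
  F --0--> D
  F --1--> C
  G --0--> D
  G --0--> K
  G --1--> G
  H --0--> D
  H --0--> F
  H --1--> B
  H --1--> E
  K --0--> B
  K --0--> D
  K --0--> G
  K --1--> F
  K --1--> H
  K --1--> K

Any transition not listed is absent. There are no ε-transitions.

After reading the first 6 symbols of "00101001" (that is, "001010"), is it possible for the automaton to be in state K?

Start in {B}.
Read '0': B→{C, E}; now {C, E}.
Read '0': C→{D}, E→{D}; now {D}.
Read '1': D→{C, H}; now {C, H}.
Read '0': C→{D}, H→{D, F}; now {D, F}.
Read '1': D→{C, H}, F→{C}; now {C, H}.
Read '0': C→{D}, H→{D, F}; now {D, F}.
State K is not in {D, F}.

No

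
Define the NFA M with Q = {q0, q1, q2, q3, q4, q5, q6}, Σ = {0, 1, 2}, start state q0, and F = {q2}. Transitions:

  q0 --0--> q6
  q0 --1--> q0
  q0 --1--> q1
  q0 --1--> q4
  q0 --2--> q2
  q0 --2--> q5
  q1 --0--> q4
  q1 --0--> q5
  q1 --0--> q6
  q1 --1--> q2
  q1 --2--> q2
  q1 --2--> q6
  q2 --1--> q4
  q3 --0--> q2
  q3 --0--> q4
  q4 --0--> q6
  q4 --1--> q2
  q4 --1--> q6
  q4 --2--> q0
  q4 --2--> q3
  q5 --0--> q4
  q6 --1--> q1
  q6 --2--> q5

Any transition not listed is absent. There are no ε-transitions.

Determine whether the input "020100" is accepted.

No

Start in {q0}.
Read '0': q0→{q6}; now {q6}.
Read '2': q6→{q5}; now {q5}.
Read '0': q5→{q4}; now {q4}.
Read '1': q4→{q2, q6}; now {q2, q6}.
Read '0': q2→∅, q6→∅; now ∅.
The set is empty and remains empty for the remaining 1 symbol.
The final set ∅ contains no accepting state.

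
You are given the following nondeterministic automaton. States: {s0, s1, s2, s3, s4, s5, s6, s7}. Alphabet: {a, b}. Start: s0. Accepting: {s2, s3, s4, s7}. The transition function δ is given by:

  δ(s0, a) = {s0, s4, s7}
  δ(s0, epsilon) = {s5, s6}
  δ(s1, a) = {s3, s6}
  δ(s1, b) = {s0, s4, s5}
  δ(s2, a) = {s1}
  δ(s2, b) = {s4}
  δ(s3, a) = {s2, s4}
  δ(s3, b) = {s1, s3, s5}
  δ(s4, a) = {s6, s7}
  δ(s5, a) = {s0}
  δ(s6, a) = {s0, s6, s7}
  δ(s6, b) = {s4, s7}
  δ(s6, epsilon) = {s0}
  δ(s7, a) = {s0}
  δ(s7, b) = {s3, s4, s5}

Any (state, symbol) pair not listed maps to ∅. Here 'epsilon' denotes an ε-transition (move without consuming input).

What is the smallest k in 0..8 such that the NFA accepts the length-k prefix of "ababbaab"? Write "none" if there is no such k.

1

Start: ε-closure({s0}) = {s0, s5, s6}.
Read 'a': {s0, s5, s6} → {s0, s4, s5, s6, s7}.
None of the earlier sets intersect F, but {s0, s4, s5, s6, s7} does.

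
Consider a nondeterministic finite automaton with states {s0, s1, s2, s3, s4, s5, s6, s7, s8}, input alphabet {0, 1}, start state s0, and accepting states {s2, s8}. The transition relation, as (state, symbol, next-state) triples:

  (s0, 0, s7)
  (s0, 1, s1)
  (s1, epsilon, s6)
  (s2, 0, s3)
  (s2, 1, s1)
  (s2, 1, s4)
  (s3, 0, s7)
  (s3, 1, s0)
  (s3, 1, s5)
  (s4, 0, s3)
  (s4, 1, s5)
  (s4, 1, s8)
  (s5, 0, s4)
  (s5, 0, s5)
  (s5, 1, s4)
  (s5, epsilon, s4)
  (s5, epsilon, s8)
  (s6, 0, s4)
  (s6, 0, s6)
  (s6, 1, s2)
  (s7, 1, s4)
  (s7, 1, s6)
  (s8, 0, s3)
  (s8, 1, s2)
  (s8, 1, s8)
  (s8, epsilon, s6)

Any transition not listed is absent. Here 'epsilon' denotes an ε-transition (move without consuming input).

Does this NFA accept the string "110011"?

Yes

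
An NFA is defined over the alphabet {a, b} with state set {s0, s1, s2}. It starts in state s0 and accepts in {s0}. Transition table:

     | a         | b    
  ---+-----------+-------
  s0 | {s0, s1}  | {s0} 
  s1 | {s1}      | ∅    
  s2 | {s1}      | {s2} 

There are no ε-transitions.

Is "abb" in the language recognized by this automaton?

Start in {s0}.
Read 'a': {s0} → {s0, s1}.
Read 'b': {s0, s1} → {s0}.
Read 'b': {s0} → {s0}.
The final set {s0} contains the accepting state s0.

Yes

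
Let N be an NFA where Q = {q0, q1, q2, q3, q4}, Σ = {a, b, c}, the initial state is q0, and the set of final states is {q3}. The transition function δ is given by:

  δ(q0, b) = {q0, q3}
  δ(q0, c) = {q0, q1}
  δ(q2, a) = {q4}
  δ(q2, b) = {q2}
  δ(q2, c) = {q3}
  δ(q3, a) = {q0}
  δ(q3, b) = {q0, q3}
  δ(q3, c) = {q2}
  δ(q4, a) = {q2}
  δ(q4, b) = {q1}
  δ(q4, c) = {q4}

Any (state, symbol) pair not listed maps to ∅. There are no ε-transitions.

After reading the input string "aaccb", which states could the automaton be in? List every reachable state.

∅

Start in {q0}.
Read 'a': q0→∅; now ∅.
The set is empty and remains empty for the remaining 4 symbols.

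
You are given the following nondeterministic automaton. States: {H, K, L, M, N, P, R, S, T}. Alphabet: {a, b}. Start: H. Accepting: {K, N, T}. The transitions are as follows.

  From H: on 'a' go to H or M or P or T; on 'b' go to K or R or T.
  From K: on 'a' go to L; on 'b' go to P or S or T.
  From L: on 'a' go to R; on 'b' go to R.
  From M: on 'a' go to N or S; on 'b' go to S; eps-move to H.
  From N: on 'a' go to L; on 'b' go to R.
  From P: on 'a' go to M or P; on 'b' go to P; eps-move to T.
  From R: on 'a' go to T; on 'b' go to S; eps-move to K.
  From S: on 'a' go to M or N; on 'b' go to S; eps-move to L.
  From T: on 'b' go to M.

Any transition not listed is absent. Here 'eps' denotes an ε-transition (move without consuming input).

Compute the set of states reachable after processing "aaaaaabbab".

Start in {H}.
Read 'a': {H} → {H, M, P, T}.
Read 'a': {H, M, P, T} → {H, L, M, N, P, S, T}.
Read 'a': {H, L, M, N, P, S, T} → {H, K, L, M, N, P, R, S, T}.
Read 'a': {H, K, L, M, N, P, R, S, T} → {H, K, L, M, N, P, R, S, T}.
Read 'a': {H, K, L, M, N, P, R, S, T} → {H, K, L, M, N, P, R, S, T}.
Read 'a': {H, K, L, M, N, P, R, S, T} → {H, K, L, M, N, P, R, S, T}.
Read 'b': {H, K, L, M, N, P, R, S, T} → {H, K, L, M, P, R, S, T}.
Read 'b': {H, K, L, M, P, R, S, T} → {H, K, L, M, P, R, S, T}.
Read 'a': {H, K, L, M, P, R, S, T} → {H, K, L, M, N, P, R, S, T}.
Read 'b': {H, K, L, M, N, P, R, S, T} → {H, K, L, M, P, R, S, T}.

{H, K, L, M, P, R, S, T}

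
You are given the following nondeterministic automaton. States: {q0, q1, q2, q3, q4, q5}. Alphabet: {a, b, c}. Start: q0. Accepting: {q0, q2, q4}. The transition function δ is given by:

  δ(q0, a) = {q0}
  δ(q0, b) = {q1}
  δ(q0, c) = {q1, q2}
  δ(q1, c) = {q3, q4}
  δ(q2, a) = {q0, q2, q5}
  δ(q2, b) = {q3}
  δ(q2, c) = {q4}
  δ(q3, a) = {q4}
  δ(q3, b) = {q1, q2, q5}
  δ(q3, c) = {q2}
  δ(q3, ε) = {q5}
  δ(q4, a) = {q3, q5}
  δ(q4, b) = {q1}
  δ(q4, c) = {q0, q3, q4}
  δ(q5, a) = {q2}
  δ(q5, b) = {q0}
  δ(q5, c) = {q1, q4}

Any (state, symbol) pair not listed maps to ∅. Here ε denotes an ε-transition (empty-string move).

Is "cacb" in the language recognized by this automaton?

No

Start in {q0}.
Read 'c': q0→{q1, q2}; now {q1, q2}.
Read 'a': q1→∅, q2→{q0, q2, q5}; now {q0, q2, q5}.
Read 'c': q0→{q1, q2}, q2→{q4}, q5→{q1, q4}; now {q1, q2, q4}.
Read 'b': q1→∅, q2→{q3}, q4→{q1}; union {q1, q3}; ε-closure = {q1, q3, q5}.
The final set {q1, q3, q5} contains no accepting state.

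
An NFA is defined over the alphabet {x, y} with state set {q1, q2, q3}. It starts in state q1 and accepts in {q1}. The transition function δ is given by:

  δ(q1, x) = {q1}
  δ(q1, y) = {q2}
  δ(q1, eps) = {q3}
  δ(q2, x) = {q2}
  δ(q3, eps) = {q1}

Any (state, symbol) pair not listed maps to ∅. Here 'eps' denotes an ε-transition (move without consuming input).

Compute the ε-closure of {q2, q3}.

{q1, q2, q3}

Begin with {q2, q3}.
ε-move q3 → q1; add q1.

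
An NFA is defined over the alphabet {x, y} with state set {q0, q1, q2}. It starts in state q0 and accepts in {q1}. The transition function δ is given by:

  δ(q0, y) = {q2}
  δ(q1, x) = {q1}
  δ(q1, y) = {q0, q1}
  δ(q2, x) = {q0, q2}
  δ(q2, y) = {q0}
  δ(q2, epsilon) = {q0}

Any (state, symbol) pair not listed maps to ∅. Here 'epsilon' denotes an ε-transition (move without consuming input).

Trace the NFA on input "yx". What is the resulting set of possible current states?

Start in {q0}.
Read 'y': q0→{q2}; union {q2}; ε-closure = {q0, q2}.
Read 'x': q0→∅, q2→{q0, q2}; now {q0, q2}.

{q0, q2}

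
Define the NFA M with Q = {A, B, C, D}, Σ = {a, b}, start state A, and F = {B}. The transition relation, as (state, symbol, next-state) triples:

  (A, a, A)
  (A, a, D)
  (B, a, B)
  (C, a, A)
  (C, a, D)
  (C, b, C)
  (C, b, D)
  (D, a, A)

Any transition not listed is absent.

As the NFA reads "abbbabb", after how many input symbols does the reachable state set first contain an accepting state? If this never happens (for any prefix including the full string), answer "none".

Start in {A}.
Read 'a': {A} → {A, D}.
Read 'b': {A, D} → ∅.
The set is empty and remains empty for the remaining 5 symbols.
No reachable set along the way intersects F.

none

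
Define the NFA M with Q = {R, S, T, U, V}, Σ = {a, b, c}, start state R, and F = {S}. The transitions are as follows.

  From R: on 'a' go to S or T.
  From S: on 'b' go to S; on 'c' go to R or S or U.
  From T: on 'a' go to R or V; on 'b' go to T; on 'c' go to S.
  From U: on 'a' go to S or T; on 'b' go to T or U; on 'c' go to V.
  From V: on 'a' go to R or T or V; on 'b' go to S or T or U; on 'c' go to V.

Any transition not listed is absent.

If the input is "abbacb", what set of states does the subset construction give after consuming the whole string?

{S, T, U}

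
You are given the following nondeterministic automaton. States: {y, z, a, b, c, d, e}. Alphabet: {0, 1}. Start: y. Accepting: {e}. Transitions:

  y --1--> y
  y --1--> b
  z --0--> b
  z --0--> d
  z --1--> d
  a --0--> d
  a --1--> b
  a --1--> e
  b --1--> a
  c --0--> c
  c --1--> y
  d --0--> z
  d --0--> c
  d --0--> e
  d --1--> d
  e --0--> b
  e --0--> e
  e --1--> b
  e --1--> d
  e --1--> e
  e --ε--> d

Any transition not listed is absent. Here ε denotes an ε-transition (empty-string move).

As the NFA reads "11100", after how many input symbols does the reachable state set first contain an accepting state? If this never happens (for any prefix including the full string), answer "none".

3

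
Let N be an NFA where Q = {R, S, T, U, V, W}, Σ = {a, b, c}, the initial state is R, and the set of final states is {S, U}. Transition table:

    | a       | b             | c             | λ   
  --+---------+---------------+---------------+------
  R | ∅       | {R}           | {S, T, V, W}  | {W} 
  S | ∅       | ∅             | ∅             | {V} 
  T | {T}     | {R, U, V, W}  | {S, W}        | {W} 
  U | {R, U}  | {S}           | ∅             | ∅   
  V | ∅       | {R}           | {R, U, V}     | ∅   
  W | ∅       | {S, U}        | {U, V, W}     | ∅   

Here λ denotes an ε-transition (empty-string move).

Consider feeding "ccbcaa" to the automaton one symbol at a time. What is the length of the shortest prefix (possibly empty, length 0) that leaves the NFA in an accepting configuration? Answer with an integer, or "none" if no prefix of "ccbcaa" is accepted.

Start: ε-closure({R}) = {R, W}.
Read 'c': {R, W} → {S, T, U, V, W}.
None of the earlier sets intersect F, but {S, T, U, V, W} does.

1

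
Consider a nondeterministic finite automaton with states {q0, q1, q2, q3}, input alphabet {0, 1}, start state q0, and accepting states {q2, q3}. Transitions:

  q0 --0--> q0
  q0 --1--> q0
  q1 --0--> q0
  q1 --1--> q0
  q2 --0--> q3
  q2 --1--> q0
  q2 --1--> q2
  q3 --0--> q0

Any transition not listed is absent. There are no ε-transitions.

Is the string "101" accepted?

No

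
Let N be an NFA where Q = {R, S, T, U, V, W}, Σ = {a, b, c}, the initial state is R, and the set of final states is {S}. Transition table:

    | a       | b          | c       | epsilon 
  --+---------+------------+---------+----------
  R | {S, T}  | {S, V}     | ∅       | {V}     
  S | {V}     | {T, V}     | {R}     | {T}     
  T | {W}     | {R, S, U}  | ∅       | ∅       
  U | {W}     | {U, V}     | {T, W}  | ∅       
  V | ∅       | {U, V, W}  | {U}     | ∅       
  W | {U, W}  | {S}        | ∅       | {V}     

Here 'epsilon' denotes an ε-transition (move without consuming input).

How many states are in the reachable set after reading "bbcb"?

6

Start: ε-closure({R}) = {R, V}.
Read 'b': R→{S, V}, V→{U, V, W}; union {S, U, V, W}; ε-closure = {S, T, U, V, W}.
Read 'b': S→{T, V}, T→{R, S, U}, U→{U, V}, V→{U, V, W}, W→{S}; now {R, S, T, U, V, W}.
Read 'c': R→∅, S→{R}, T→∅, U→{T, W}, V→{U}, W→∅; union {R, T, U, W}; ε-closure = {R, T, U, V, W}.
Read 'b': R→{S, V}, T→{R, S, U}, U→{U, V}, V→{U, V, W}, W→{S}; union {R, S, U, V, W}; ε-closure = {R, S, T, U, V, W}.
That set has 6 states.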